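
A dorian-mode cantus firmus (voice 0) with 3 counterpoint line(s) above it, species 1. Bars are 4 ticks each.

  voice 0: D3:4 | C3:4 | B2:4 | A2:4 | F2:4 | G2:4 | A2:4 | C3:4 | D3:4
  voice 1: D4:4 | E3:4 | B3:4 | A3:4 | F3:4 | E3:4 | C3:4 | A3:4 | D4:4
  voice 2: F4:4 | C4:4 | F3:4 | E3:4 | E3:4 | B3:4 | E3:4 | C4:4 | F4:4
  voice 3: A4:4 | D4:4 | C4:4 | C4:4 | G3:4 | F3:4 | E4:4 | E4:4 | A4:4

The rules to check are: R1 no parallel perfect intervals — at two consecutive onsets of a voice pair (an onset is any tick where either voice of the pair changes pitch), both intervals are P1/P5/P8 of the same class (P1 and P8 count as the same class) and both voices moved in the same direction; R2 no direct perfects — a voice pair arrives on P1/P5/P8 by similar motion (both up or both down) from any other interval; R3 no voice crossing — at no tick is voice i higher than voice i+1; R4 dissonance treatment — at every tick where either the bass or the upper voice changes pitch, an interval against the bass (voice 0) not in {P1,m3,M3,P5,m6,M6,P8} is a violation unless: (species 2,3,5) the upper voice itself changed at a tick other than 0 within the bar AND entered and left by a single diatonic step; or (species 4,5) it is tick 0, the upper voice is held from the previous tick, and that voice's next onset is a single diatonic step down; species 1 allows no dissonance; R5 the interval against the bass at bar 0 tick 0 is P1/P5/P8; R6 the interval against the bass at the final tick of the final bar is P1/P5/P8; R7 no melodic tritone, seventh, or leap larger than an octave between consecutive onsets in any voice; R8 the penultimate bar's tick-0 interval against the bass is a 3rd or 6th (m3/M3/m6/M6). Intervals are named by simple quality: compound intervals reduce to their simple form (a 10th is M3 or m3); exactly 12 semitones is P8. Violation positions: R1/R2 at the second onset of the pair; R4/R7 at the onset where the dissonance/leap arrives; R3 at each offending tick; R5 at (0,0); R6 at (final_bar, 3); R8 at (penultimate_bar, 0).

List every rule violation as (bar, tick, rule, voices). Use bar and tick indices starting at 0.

bar 0: v0=D3 v1=D4 v2=F4 v3=A4 downbeat P5
bar 1: v0=C3 v1=E3 v2=C4 v3=D4 downbeat M2
bar 2: v0=B2 v1=B3 v2=F3 v3=C4 downbeat m2
bar 3: v0=A2 v1=A3 v2=E3 v3=C4 downbeat m3
bar 4: v0=F2 v1=F3 v2=E3 v3=G3 downbeat M2
bar 5: v0=G2 v1=E3 v2=B3 v3=F3 downbeat m7
bar 6: v0=A2 v1=C3 v2=E3 v3=E4 downbeat P5
bar 7: v0=C3 v1=A3 v2=C4 v3=E4 downbeat M3
bar 8: v0=D3 v1=D4 v2=F4 v3=A4 downbeat P5
  -> R5 @ bar 0 tick 0 v(0, 2): opens on m3
  -> R2 @ bar 1 tick 0 v(0, 2): D3/F4 m3 -> C3/C4 P8 similar
  -> R4 @ bar 1 tick 0 v(0, 3): C3/D4 M2 untreated
  -> R7 @ bar 1 tick 0 v(1,): D4->E3 leap 10st
  -> R2 @ bar 2 tick 0 v(2, 3): C4/D4 M2 -> F3/C4 P5 similar
  -> R3 @ bar 2 tick 0 v(1, 2): B3 above F3
  -> R4 @ bar 2 tick 0 v(0, 2): B2/F3 TT untreated
  -> R4 @ bar 2 tick 0 v(0, 3): B2/C4 m2 untreated
  -> R3 @ bar 2 tick 1 v(1, 2): B3 above F3
  -> R3 @ bar 2 tick 2 v(1, 2): B3 above F3
  -> R3 @ bar 2 tick 3 v(1, 2): B3 above F3
  -> R1 @ bar 3 tick 0 v(0, 1): B2/B3 P8 -> A2/A3 P8 similar
  -> R2 @ bar 3 tick 0 v(0, 2): B2/F3 TT -> A2/E3 P5 similar
  -> R3 @ bar 3 tick 0 v(1, 2): A3 above E3
  -> R3 @ bar 3 tick 1 v(1, 2): A3 above E3
  -> R3 @ bar 3 tick 2 v(1, 2): A3 above E3
  -> R3 @ bar 3 tick 3 v(1, 2): A3 above E3
  -> R1 @ bar 4 tick 0 v(0, 1): A2/A3 P8 -> F2/F3 P8 similar
  -> R3 @ bar 4 tick 0 v(1, 2): F3 above E3
  -> R4 @ bar 4 tick 0 v(0, 2): F2/E3 M7 untreated
  -> R4 @ bar 4 tick 0 v(0, 3): F2/G3 M2 untreated
  -> R3 @ bar 4 tick 1 v(1, 2): F3 above E3
  -> R3 @ bar 4 tick 2 v(1, 2): F3 above E3
  -> R3 @ bar 4 tick 3 v(1, 2): F3 above E3
  -> R3 @ bar 5 tick 0 v(2, 3): B3 above F3
  -> R4 @ bar 5 tick 0 v(0, 3): G2/F3 m7 untreated
  -> R3 @ bar 5 tick 1 v(2, 3): B3 above F3
  -> R3 @ bar 5 tick 2 v(2, 3): B3 above F3
  -> R3 @ bar 5 tick 3 v(2, 3): B3 above F3
  -> R2 @ bar 6 tick 0 v(0, 3): G2/F3 m7 -> A2/E4 P5 similar
  -> R7 @ bar 6 tick 0 v(3,): F3->E4 leap 11st
  -> R2 @ bar 7 tick 0 v(0, 2): A2/E3 P5 -> C3/C4 P8 similar
  -> R8 @ bar 7 tick 0 v(0, 2): penult P8 not 3rd/6th
  -> R1 @ bar 8 tick 0 v(1, 3): A3/E4 P5 -> D4/A4 P5 similar
  -> R2 @ bar 8 tick 0 v(0, 1): C3/A3 M6 -> D3/D4 P8 similar
  -> R2 @ bar 8 tick 0 v(0, 3): C3/E4 M3 -> D3/A4 P5 similar
  -> R6 @ bar 8 tick 3 v(0, 2): closes on m3

(0, 0, R5, (0, 2))
(1, 0, R2, (0, 2))
(1, 0, R4, (0, 3))
(1, 0, R7, (1,))
(2, 0, R2, (2, 3))
(2, 0, R3, (1, 2))
(2, 0, R4, (0, 2))
(2, 0, R4, (0, 3))
(2, 1, R3, (1, 2))
(2, 2, R3, (1, 2))
(2, 3, R3, (1, 2))
(3, 0, R1, (0, 1))
(3, 0, R2, (0, 2))
(3, 0, R3, (1, 2))
(3, 1, R3, (1, 2))
(3, 2, R3, (1, 2))
(3, 3, R3, (1, 2))
(4, 0, R1, (0, 1))
(4, 0, R3, (1, 2))
(4, 0, R4, (0, 2))
(4, 0, R4, (0, 3))
(4, 1, R3, (1, 2))
(4, 2, R3, (1, 2))
(4, 3, R3, (1, 2))
(5, 0, R3, (2, 3))
(5, 0, R4, (0, 3))
(5, 1, R3, (2, 3))
(5, 2, R3, (2, 3))
(5, 3, R3, (2, 3))
(6, 0, R2, (0, 3))
(6, 0, R7, (3,))
(7, 0, R2, (0, 2))
(7, 0, R8, (0, 2))
(8, 0, R1, (1, 3))
(8, 0, R2, (0, 1))
(8, 0, R2, (0, 3))
(8, 3, R6, (0, 2))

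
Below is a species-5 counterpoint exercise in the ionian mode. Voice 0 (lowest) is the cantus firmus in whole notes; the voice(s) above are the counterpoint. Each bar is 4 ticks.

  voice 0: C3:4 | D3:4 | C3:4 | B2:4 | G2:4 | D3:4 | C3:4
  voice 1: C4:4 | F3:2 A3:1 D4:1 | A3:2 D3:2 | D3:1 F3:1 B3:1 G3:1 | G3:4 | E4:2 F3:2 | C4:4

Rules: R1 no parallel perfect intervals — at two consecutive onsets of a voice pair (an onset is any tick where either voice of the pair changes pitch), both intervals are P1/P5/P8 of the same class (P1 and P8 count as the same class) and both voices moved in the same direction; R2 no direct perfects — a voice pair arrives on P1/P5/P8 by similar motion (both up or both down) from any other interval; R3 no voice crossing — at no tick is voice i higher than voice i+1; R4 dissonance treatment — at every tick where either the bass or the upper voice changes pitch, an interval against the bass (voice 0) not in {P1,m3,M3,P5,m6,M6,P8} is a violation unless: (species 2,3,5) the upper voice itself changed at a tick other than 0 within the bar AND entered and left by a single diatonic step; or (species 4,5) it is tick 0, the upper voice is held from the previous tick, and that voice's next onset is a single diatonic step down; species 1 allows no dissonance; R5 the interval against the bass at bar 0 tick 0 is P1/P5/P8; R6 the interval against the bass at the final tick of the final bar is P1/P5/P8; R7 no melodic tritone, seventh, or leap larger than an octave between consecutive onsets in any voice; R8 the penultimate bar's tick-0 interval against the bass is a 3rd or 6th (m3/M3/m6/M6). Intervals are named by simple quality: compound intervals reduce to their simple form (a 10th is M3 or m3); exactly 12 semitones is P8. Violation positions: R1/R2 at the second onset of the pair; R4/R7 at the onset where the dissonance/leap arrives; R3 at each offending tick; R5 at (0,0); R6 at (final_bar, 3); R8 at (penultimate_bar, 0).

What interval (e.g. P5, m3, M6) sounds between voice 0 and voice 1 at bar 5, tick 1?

M2

voice 0=D3 voice 1=E4 -> M2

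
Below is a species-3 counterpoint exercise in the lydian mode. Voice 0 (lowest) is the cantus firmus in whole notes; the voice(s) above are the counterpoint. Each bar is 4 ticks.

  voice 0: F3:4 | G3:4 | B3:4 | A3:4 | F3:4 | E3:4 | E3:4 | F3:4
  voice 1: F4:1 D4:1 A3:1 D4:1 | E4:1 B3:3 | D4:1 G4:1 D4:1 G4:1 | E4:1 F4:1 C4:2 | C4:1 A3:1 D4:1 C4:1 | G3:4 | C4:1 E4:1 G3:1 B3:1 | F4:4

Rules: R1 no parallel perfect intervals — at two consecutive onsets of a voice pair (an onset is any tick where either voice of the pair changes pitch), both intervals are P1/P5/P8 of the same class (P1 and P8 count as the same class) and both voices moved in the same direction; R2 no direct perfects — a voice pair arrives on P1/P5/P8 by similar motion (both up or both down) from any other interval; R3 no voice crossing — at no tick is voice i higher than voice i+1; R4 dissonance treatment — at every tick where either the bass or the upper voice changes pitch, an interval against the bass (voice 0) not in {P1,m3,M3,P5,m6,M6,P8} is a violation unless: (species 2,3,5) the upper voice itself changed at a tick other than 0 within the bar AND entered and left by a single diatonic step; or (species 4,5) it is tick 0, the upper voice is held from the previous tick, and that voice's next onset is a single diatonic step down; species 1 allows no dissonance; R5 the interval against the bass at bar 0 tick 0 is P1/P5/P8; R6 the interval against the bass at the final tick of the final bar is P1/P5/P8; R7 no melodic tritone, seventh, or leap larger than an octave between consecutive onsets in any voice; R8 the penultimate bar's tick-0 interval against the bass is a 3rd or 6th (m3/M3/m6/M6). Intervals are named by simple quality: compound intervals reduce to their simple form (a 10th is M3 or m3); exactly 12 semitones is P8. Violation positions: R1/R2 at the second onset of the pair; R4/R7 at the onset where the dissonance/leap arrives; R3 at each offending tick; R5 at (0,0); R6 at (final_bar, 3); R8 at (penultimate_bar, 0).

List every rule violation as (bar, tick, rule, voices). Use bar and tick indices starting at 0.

bar 0: v0=F3 v1=F4 downbeat P8
bar 1: v0=G3 v1=E4 downbeat M6
bar 2: v0=B3 v1=D4 downbeat m3
bar 3: v0=A3 v1=E4 downbeat P5
bar 4: v0=F3 v1=C4 downbeat P5
bar 5: v0=E3 v1=G3 downbeat m3
bar 6: v0=E3 v1=C4 downbeat m6
bar 7: v0=F3 v1=F4 downbeat P8
  -> R2 @ bar 3 tick 0 v(0, 1): B3/G4 m6 -> A3/E4 P5 similar
  -> R2 @ bar 7 tick 0 v(0, 1): E3/B3 P5 -> F3/F4 P8 similar
  -> R7 @ bar 7 tick 0 v(1,): B3->F4 leap 6st

(3, 0, R2, (0, 1))
(7, 0, R2, (0, 1))
(7, 0, R7, (1,))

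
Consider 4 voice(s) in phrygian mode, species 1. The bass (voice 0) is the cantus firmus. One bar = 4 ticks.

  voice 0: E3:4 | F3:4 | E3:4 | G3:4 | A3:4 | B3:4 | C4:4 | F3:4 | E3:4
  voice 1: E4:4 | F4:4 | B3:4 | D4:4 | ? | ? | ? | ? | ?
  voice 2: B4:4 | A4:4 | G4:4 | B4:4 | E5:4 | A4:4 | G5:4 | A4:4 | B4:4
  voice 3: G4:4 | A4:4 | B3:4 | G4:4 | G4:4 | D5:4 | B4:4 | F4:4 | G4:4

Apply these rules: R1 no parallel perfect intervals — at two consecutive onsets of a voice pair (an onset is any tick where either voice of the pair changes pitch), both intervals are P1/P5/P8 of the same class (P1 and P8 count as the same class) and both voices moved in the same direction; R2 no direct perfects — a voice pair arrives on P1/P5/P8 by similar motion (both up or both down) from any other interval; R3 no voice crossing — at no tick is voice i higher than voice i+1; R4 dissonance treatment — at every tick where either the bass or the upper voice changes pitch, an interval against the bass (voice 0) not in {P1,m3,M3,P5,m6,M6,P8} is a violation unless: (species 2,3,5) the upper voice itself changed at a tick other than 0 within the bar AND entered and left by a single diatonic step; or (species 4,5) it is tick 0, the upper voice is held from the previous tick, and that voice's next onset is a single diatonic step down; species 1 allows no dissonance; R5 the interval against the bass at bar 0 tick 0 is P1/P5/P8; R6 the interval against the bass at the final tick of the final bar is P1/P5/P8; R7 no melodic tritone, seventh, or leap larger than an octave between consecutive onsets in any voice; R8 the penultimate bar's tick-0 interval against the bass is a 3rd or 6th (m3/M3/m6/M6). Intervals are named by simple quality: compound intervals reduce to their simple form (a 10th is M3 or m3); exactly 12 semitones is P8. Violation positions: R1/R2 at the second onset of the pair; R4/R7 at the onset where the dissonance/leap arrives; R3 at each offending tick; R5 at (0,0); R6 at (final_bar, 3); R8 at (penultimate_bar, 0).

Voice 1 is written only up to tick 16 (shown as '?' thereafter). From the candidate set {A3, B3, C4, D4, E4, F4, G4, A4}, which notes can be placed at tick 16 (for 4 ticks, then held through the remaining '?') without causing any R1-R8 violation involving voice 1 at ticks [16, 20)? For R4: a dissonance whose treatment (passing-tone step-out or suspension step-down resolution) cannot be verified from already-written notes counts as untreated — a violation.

A3: legal
B3: violates R4
C4: legal
D4: violates R4
E4: violates R1,R2
F4: legal
G4: violates R4
A4: violates R2

{A3, C4, F4}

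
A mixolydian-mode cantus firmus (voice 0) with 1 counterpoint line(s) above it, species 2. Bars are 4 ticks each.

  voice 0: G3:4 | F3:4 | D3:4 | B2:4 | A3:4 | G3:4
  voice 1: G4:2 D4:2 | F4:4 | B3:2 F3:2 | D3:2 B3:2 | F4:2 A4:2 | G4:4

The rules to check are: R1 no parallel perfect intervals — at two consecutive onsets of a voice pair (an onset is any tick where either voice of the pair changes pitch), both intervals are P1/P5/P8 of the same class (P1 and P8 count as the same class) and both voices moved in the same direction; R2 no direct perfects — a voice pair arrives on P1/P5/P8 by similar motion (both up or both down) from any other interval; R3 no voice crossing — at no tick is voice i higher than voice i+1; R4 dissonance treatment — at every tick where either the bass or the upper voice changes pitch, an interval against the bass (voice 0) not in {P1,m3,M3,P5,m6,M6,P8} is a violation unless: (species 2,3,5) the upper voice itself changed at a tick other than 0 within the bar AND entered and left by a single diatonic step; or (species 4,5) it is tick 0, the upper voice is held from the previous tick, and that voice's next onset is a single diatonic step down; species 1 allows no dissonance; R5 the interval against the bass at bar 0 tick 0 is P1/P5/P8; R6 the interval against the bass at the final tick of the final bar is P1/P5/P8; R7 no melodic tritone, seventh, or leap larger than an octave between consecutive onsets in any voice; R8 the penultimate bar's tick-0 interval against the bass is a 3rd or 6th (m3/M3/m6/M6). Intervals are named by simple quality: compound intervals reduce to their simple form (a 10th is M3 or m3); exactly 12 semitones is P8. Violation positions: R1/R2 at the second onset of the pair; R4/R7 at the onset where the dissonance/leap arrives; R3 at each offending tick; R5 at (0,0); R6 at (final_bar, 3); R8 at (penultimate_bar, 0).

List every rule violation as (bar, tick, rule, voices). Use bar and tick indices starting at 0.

(2, 0, R7, (1,))
(2, 2, R7, (1,))
(4, 0, R7, (0,))
(4, 0, R7, (1,))
(5, 0, R1, (0, 1))

bar 0: v0=G3 v1=G4 downbeat P8
bar 1: v0=F3 v1=F4 downbeat P8
bar 2: v0=D3 v1=B3 downbeat M6
bar 3: v0=B2 v1=D3 downbeat m3
bar 4: v0=A3 v1=F4 downbeat m6
bar 5: v0=G3 v1=G4 downbeat P8
  -> R7 @ bar 2 tick 0 v(1,): F4->B3 leap 6st
  -> R7 @ bar 2 tick 2 v(1,): B3->F3 leap 6st
  -> R7 @ bar 4 tick 0 v(0,): B2->A3 leap 10st
  -> R7 @ bar 4 tick 0 v(1,): B3->F4 leap 6st
  -> R1 @ bar 5 tick 0 v(0, 1): A3/A4 P8 -> G3/G4 P8 similar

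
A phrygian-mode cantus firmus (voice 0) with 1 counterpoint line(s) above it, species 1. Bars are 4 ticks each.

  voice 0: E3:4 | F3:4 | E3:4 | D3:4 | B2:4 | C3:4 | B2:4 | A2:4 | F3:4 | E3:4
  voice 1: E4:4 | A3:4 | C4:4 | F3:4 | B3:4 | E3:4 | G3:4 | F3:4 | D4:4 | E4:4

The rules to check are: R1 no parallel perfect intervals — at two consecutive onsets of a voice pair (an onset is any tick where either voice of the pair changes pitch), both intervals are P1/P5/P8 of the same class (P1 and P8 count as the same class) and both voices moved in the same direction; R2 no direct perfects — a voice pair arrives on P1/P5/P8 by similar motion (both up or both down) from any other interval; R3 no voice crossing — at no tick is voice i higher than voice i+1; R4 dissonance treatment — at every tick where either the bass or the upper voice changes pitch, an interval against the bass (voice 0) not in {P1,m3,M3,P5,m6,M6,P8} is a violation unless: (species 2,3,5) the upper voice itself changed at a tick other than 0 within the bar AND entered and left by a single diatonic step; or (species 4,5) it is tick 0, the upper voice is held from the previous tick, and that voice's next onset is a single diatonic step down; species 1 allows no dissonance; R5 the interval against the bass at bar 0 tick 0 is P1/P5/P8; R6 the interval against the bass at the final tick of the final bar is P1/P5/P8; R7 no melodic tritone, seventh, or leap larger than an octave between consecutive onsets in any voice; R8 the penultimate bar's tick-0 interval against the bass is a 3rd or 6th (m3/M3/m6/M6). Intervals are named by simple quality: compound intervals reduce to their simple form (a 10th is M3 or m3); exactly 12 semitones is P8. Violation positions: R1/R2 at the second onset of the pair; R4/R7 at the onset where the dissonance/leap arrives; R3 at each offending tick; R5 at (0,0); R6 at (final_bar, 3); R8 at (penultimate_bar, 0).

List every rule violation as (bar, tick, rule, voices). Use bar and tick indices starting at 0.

bar 0: v0=E3 v1=E4 downbeat P8
bar 1: v0=F3 v1=A3 downbeat M3
bar 2: v0=E3 v1=C4 downbeat m6
bar 3: v0=D3 v1=F3 downbeat m3
bar 4: v0=B2 v1=B3 downbeat P8
bar 5: v0=C3 v1=E3 downbeat M3
bar 6: v0=B2 v1=G3 downbeat m6
bar 7: v0=A2 v1=F3 downbeat m6
bar 8: v0=F3 v1=D4 downbeat M6
bar 9: v0=E3 v1=E4 downbeat P8
  -> R7 @ bar 4 tick 0 v(1,): F3->B3 leap 6st

(4, 0, R7, (1,))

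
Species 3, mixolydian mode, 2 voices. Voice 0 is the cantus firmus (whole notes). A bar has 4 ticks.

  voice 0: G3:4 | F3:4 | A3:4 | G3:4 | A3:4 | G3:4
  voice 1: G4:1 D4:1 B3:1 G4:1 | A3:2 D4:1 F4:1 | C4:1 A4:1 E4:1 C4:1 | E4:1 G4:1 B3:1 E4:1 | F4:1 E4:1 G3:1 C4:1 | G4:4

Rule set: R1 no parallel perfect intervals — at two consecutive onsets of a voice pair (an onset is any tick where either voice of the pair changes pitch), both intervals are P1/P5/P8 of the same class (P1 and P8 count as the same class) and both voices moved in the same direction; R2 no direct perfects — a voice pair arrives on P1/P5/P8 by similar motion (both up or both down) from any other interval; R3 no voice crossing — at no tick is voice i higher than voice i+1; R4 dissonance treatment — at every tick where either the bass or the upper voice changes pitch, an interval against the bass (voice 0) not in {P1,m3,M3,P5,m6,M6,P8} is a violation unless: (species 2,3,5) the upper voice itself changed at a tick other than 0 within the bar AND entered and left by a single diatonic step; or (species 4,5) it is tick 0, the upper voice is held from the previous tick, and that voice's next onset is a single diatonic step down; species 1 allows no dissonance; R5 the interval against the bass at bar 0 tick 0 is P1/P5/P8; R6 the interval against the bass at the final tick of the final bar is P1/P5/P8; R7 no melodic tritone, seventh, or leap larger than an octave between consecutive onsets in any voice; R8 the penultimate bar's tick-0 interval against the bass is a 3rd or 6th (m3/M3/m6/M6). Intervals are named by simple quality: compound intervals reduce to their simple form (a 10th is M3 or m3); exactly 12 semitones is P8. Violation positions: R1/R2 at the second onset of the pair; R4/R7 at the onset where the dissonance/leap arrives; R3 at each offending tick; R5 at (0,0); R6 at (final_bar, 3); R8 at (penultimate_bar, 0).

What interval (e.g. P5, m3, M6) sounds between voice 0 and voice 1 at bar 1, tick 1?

M3

voice 0=F3 voice 1=A3 -> M3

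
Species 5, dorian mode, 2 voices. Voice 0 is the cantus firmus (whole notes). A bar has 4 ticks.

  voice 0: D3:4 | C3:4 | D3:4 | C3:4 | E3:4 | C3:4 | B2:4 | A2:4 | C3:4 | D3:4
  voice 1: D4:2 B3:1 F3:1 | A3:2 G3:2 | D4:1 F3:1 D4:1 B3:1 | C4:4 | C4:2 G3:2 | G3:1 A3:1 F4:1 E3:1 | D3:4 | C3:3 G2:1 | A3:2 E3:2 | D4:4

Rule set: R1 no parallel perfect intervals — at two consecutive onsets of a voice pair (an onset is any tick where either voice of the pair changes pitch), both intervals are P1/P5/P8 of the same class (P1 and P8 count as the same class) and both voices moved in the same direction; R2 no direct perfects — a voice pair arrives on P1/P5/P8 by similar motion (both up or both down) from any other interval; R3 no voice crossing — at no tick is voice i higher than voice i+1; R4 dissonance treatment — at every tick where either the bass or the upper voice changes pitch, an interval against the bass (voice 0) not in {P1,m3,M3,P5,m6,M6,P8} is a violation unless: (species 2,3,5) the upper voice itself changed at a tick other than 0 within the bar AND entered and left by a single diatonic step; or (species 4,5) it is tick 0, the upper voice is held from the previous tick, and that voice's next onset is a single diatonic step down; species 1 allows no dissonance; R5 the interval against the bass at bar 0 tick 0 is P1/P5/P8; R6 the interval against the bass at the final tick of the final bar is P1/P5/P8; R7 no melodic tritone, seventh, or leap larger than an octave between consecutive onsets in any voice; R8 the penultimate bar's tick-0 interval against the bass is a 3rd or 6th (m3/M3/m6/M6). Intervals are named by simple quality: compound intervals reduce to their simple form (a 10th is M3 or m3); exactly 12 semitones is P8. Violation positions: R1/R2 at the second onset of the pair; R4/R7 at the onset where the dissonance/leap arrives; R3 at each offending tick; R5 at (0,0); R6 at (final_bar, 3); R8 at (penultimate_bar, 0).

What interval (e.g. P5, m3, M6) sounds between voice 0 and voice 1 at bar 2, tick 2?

P8

voice 0=D3 voice 1=D4 -> P8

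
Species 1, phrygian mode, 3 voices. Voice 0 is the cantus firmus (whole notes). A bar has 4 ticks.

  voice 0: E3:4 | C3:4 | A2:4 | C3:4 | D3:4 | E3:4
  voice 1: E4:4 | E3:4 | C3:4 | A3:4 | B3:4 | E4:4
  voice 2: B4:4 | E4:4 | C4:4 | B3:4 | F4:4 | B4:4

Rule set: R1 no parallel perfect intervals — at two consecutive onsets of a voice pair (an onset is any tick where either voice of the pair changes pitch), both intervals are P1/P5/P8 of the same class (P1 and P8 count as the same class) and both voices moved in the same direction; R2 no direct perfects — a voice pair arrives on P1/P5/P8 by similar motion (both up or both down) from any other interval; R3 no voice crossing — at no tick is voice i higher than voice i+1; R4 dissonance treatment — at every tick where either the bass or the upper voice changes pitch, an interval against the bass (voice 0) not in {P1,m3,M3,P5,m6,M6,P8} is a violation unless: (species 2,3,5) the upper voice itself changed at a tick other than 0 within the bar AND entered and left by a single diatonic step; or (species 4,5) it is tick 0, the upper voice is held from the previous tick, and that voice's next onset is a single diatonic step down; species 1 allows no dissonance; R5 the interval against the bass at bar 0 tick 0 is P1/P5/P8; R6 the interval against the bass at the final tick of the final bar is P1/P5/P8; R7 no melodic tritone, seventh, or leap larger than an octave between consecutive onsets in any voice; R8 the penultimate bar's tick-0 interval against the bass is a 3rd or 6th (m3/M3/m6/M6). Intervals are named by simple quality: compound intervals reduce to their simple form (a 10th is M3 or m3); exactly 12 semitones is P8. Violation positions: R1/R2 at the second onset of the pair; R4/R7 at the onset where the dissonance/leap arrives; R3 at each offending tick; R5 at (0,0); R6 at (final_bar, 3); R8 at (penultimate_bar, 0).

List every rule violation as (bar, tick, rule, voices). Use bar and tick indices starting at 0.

(1, 0, R2, (1, 2))
(2, 0, R1, (1, 2))
(3, 0, R4, (0, 2))
(4, 0, R7, (2,))
(5, 0, R2, (0, 1))
(5, 0, R2, (0, 2))
(5, 0, R2, (1, 2))
(5, 0, R7, (2,))

bar 0: v0=E3 v1=E4 v2=B4 downbeat P5
bar 1: v0=C3 v1=E3 v2=E4 downbeat M3
bar 2: v0=A2 v1=C3 v2=C4 downbeat m3
bar 3: v0=C3 v1=A3 v2=B3 downbeat M7
bar 4: v0=D3 v1=B3 v2=F4 downbeat m3
bar 5: v0=E3 v1=E4 v2=B4 downbeat P5
  -> R2 @ bar 1 tick 0 v(1, 2): E4/B4 P5 -> E3/E4 P8 similar
  -> R1 @ bar 2 tick 0 v(1, 2): E3/E4 P8 -> C3/C4 P8 similar
  -> R4 @ bar 3 tick 0 v(0, 2): C3/B3 M7 untreated
  -> R7 @ bar 4 tick 0 v(2,): B3->F4 leap 6st
  -> R2 @ bar 5 tick 0 v(0, 1): D3/B3 M6 -> E3/E4 P8 similar
  -> R2 @ bar 5 tick 0 v(0, 2): D3/F4 m3 -> E3/B4 P5 similar
  -> R2 @ bar 5 tick 0 v(1, 2): B3/F4 TT -> E4/B4 P5 similar
  -> R7 @ bar 5 tick 0 v(2,): F4->B4 leap 6st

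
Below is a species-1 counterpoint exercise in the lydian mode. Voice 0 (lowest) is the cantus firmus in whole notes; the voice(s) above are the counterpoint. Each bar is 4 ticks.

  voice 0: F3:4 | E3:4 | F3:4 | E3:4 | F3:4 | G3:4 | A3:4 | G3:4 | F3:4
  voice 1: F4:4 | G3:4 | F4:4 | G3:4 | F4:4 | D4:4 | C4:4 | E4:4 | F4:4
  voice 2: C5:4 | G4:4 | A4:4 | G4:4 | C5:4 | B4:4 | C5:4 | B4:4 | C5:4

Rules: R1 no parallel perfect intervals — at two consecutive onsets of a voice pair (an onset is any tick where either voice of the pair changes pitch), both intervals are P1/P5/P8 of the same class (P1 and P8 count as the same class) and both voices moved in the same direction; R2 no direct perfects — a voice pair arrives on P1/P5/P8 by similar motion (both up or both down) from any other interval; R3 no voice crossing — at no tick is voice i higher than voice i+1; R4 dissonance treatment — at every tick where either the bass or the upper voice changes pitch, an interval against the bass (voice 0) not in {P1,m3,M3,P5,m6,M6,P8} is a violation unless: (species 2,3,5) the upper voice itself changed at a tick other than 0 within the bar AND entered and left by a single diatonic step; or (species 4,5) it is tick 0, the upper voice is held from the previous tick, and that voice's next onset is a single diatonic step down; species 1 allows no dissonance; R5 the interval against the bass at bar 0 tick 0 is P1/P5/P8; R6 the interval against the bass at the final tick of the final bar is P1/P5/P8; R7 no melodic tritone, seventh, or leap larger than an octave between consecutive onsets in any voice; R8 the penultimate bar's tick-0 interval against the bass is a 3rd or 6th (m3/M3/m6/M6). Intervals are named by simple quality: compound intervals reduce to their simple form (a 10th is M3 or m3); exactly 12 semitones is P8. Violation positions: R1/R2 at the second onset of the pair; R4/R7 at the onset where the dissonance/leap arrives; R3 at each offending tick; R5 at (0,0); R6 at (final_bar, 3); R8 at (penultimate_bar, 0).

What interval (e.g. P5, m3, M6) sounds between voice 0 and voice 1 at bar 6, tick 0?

m3

voice 0=A3 voice 1=C4 -> m3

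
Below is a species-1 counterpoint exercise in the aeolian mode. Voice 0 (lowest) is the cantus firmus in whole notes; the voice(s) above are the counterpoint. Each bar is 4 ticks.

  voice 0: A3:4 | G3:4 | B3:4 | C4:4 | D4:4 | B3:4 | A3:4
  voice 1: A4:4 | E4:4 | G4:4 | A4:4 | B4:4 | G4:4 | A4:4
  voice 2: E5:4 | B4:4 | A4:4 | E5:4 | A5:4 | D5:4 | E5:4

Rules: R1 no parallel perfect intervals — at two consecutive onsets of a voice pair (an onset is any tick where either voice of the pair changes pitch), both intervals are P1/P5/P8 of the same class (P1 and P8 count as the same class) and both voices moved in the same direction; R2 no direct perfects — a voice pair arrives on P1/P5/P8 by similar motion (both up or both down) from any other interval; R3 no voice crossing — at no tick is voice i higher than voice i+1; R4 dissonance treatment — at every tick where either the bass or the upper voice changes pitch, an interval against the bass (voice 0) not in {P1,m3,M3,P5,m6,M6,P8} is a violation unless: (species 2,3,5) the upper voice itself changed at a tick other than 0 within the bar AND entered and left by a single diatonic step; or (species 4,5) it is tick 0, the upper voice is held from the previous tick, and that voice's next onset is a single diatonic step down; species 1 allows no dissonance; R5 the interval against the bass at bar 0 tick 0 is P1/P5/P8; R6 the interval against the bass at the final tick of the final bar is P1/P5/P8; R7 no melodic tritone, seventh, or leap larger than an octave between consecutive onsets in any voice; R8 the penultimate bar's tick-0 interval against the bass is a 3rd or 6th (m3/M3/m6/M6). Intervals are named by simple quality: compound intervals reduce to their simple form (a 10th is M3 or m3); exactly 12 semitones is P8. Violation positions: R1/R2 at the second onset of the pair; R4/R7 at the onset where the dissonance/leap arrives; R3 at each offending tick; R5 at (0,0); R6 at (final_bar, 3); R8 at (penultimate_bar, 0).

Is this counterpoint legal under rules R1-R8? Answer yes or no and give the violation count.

No (6 violations)

bar 0: v0=A3 v1=A4 v2=E5 (P5)
bar 1: v0=G3 v1=E4 v2=B4 (M3)
bar 2: v0=B3 v1=G4 v2=A4 (m7)
bar 3: v0=C4 v1=A4 v2=E5 (M3)
bar 4: v0=D4 v1=B4 v2=A5 (P5)
bar 5: v0=B3 v1=G4 v2=D5 (m3)
bar 6: v0=A3 v1=A4 v2=E5 (P5)
  R1 @ bar1.0: A4/E5 P5 -> E4/B4 P5 similar
  R4 @ bar2.0: B3/A4 m7 untreated
  R2 @ bar3.0: G4/A4 M2 -> A4/E5 P5 similar
  R2 @ bar4.0: C4/E5 M3 -> D4/A5 P5 similar
  R2 @ bar5.0: B4/A5 m7 -> G4/D5 P5 similar
  R1 @ bar6.0: G4/D5 P5 -> A4/E5 P5 similar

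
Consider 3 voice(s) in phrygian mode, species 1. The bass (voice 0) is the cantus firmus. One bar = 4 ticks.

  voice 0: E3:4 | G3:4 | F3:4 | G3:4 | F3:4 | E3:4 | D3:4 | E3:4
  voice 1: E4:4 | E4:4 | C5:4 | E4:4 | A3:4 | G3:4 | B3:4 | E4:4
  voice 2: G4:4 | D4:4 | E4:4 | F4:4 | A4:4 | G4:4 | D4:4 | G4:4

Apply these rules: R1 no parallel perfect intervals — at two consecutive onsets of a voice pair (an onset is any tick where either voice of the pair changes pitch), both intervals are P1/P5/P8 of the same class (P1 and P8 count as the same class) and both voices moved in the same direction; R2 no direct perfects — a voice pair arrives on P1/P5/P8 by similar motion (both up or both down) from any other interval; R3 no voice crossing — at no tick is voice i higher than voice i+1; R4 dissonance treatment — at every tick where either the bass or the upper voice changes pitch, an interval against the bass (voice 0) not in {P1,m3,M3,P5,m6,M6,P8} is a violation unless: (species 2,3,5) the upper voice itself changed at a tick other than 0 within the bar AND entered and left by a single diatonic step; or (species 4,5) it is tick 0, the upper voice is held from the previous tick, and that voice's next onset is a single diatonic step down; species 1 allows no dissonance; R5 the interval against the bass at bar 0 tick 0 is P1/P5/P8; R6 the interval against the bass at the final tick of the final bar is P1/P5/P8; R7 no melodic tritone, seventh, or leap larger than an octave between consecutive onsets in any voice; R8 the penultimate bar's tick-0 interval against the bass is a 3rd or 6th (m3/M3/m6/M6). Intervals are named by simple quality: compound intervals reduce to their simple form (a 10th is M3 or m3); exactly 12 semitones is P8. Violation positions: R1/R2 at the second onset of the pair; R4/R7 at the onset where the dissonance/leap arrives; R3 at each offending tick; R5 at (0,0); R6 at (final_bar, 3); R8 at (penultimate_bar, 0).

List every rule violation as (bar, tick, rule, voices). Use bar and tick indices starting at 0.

bar 0: v0=E3 v1=E4 v2=G4 downbeat m3
bar 1: v0=G3 v1=E4 v2=D4 downbeat P5
bar 2: v0=F3 v1=C5 v2=E4 downbeat M7
bar 3: v0=G3 v1=E4 v2=F4 downbeat m7
bar 4: v0=F3 v1=A3 v2=A4 downbeat M3
bar 5: v0=E3 v1=G3 v2=G4 downbeat m3
bar 6: v0=D3 v1=B3 v2=D4 downbeat P8
bar 7: v0=E3 v1=E4 v2=G4 downbeat m3
  -> R5 @ bar 0 tick 0 v(0, 2): opens on m3
  -> R3 @ bar 1 tick 0 v(1, 2): E4 above D4
  -> R3 @ bar 1 tick 1 v(1, 2): E4 above D4
  -> R3 @ bar 1 tick 2 v(1, 2): E4 above D4
  -> R3 @ bar 1 tick 3 v(1, 2): E4 above D4
  -> R3 @ bar 2 tick 0 v(1, 2): C5 above E4
  -> R4 @ bar 2 tick 0 v(0, 2): F3/E4 M7 untreated
  -> R3 @ bar 2 tick 1 v(1, 2): C5 above E4
  -> R3 @ bar 2 tick 2 v(1, 2): C5 above E4
  -> R3 @ bar 2 tick 3 v(1, 2): C5 above E4
  -> R4 @ bar 3 tick 0 v(0, 2): G3/F4 m7 untreated
  -> R1 @ bar 5 tick 0 v(1, 2): A3/A4 P8 -> G3/G4 P8 similar
  -> R2 @ bar 6 tick 0 v(0, 2): E3/G4 m3 -> D3/D4 P8 similar
  -> R8 @ bar 6 tick 0 v(0, 2): penult P8 not 3rd/6th
  -> R2 @ bar 7 tick 0 v(0, 1): D3/B3 M6 -> E3/E4 P8 similar
  -> R6 @ bar 7 tick 3 v(0, 2): closes on m3

(0, 0, R5, (0, 2))
(1, 0, R3, (1, 2))
(1, 1, R3, (1, 2))
(1, 2, R3, (1, 2))
(1, 3, R3, (1, 2))
(2, 0, R3, (1, 2))
(2, 0, R4, (0, 2))
(2, 1, R3, (1, 2))
(2, 2, R3, (1, 2))
(2, 3, R3, (1, 2))
(3, 0, R4, (0, 2))
(5, 0, R1, (1, 2))
(6, 0, R2, (0, 2))
(6, 0, R8, (0, 2))
(7, 0, R2, (0, 1))
(7, 3, R6, (0, 2))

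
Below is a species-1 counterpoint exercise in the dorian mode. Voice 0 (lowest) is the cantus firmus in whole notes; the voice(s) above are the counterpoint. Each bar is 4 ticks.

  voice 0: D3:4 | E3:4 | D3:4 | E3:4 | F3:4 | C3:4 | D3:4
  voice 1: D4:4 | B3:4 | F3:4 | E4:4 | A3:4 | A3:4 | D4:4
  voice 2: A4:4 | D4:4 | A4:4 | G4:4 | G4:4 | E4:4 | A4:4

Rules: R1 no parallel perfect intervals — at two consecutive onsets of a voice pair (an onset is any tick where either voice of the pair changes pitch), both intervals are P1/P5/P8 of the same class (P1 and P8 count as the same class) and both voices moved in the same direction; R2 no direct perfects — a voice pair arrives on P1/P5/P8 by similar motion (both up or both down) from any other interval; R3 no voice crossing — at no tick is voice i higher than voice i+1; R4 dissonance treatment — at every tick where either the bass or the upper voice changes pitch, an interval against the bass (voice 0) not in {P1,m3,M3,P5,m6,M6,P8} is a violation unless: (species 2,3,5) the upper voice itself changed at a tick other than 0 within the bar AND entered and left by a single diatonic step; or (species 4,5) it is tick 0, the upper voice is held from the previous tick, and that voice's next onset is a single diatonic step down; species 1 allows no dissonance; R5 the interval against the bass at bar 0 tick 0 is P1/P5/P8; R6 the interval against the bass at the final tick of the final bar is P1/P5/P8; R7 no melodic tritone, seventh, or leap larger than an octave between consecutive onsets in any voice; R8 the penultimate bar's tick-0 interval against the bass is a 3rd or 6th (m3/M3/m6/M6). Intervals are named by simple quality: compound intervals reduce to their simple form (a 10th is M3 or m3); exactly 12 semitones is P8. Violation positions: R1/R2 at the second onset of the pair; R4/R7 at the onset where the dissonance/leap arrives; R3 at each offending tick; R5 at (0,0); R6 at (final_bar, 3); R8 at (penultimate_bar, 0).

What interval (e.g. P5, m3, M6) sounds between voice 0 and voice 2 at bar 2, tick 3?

P5

voice 0=D3 voice 2=A4 -> P5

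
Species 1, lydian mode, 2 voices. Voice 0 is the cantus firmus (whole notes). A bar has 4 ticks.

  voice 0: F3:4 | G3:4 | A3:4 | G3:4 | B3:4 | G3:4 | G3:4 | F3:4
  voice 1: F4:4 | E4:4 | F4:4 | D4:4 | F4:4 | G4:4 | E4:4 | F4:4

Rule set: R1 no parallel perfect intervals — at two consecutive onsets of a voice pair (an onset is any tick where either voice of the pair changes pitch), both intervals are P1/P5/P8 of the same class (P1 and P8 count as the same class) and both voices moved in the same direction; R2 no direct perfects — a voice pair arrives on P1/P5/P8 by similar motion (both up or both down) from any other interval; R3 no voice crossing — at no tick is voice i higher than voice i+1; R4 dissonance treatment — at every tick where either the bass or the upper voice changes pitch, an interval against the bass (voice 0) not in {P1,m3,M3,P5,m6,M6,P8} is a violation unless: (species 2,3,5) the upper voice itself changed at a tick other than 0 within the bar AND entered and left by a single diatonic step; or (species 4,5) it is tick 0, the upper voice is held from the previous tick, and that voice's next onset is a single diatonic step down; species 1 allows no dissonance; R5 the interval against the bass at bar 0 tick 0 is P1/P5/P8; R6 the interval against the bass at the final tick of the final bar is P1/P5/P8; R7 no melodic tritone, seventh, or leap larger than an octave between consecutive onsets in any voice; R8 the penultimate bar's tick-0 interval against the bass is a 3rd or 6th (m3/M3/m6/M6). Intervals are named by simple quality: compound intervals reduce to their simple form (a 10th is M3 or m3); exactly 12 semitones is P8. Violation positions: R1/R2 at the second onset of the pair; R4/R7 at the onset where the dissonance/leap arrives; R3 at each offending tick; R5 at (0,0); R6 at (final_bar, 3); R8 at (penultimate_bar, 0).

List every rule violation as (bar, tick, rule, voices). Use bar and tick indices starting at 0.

bar 0: v0=F3 v1=F4 downbeat P8
bar 1: v0=G3 v1=E4 downbeat M6
bar 2: v0=A3 v1=F4 downbeat m6
bar 3: v0=G3 v1=D4 downbeat P5
bar 4: v0=B3 v1=F4 downbeat TT
bar 5: v0=G3 v1=G4 downbeat P8
bar 6: v0=G3 v1=E4 downbeat M6
bar 7: v0=F3 v1=F4 downbeat P8
  -> R2 @ bar 3 tick 0 v(0, 1): A3/F4 m6 -> G3/D4 P5 similar
  -> R4 @ bar 4 tick 0 v(0, 1): B3/F4 TT untreated

(3, 0, R2, (0, 1))
(4, 0, R4, (0, 1))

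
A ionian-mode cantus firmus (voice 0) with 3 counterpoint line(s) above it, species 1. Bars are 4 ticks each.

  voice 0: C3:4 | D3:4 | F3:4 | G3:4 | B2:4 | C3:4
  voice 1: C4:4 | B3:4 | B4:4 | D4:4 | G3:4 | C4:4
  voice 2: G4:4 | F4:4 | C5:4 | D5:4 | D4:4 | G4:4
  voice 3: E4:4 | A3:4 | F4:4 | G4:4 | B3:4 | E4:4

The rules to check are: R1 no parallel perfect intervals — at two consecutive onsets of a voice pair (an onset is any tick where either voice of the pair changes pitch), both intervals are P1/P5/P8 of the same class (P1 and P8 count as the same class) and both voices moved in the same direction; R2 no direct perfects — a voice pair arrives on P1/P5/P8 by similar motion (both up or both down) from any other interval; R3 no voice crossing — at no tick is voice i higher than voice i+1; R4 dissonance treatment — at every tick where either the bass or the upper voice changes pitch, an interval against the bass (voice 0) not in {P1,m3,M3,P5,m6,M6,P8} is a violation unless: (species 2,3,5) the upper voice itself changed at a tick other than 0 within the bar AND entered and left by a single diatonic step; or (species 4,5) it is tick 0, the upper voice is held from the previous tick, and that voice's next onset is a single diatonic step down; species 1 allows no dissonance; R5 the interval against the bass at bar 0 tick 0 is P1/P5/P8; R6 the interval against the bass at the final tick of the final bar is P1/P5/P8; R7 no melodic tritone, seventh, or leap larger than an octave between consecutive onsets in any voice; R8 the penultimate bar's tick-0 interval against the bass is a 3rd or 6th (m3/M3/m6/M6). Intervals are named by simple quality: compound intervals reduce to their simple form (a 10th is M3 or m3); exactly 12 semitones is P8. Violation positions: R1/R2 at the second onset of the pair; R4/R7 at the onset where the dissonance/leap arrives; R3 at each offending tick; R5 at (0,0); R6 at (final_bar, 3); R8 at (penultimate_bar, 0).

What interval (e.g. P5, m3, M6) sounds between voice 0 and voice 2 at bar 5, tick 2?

P5

voice 0=C3 voice 2=G4 -> P5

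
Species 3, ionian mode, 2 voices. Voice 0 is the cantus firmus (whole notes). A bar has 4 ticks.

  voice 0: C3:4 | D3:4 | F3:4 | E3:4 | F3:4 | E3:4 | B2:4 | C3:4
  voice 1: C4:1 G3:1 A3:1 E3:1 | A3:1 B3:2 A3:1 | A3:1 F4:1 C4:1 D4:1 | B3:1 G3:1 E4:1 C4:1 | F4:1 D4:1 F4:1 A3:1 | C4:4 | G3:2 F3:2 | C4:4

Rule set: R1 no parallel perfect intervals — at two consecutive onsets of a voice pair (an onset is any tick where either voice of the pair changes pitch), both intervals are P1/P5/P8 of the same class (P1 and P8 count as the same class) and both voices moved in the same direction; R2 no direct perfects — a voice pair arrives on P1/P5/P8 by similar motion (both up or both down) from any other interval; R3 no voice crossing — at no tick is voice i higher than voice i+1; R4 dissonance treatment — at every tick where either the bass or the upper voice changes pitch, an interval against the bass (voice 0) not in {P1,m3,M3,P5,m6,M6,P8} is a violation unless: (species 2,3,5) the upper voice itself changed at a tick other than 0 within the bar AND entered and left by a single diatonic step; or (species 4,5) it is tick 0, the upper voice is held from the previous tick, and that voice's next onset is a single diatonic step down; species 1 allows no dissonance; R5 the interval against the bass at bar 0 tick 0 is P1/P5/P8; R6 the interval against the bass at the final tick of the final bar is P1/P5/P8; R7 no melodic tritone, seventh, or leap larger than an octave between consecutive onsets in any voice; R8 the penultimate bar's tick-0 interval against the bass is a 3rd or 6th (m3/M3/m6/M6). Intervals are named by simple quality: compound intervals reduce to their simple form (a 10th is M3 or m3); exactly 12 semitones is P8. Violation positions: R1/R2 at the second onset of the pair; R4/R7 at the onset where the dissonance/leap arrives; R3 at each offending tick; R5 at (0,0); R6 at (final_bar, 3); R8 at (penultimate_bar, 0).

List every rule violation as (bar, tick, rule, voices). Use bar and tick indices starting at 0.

bar 0: v0=C3 v1=C4 downbeat P8
bar 1: v0=D3 v1=A3 downbeat P5
bar 2: v0=F3 v1=A3 downbeat M3
bar 3: v0=E3 v1=B3 downbeat P5
bar 4: v0=F3 v1=F4 downbeat P8
bar 5: v0=E3 v1=C4 downbeat m6
bar 6: v0=B2 v1=G3 downbeat m6
bar 7: v0=C3 v1=C4 downbeat P8
  -> R2 @ bar 1 tick 0 v(0, 1): C3/E3 M3 -> D3/A3 P5 similar
  -> R2 @ bar 3 tick 0 v(0, 1): F3/D4 M6 -> E3/B3 P5 similar
  -> R2 @ bar 4 tick 0 v(0, 1): E3/C4 m6 -> F3/F4 P8 similar
  -> R4 @ bar 6 tick 2 v(0, 1): B2/F3 TT untreated
  -> R2 @ bar 7 tick 0 v(0, 1): B2/F3 TT -> C3/C4 P8 similar

(1, 0, R2, (0, 1))
(3, 0, R2, (0, 1))
(4, 0, R2, (0, 1))
(6, 2, R4, (0, 1))
(7, 0, R2, (0, 1))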